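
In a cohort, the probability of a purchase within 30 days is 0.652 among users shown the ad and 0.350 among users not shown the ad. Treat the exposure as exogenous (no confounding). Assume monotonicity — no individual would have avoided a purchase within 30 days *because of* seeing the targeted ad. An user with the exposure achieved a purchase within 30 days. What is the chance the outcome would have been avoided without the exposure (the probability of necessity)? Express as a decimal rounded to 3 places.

Let p₁ = 0.652, p₀ = 0.35.
Under exogeneity and monotonicity, PN = (p₁ − p₀) / p₁.
PN = (0.652 − 0.35) / 0.652 = 0.302 / 0.652 ≈ 0.4632

PN ≈ 0.463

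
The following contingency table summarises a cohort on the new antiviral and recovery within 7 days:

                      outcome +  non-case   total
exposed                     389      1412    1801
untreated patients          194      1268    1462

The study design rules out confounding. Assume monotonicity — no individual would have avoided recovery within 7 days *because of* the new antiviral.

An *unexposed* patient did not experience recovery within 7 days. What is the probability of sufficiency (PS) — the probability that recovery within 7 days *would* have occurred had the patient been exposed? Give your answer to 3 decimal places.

PS ≈ 0.096

p₁ = P(outcome | exposed) = 389/1801 = 0.21599
p₀ = P(outcome | unexposed) = 194/1462 = 0.13269
Under exogeneity and monotonicity, PS = (p₁ − p₀)/(1 − p₀).
PS = (0.21599 − 0.13269) / 0.86731 ≈ 0.0960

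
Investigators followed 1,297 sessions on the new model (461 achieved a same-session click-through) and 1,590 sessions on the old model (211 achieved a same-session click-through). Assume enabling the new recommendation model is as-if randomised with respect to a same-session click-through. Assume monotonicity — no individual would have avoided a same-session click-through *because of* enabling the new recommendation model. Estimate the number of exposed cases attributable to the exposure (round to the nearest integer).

p₁ = P(outcome | exposed) = 461/1297 = 0.35544
p₀ = P(outcome | unexposed) = 211/1590 = 0.1327
PN = (p₁ − p₀)/p₁ = (0.35544 − 0.1327) / 0.35544 ≈ 0.62664.
Attributable cases ≈ PN × (exposed cases) = 0.62664 × 461 ≈ 288.88.

about 289 cases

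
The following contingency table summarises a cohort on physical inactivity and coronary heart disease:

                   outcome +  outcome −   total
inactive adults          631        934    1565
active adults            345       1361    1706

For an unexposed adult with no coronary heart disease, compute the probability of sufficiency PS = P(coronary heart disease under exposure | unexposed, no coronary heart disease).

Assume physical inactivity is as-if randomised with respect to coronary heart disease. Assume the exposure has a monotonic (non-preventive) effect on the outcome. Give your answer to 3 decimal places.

p₁ = P(outcome | exposed) = 631/1565 = 0.40319
p₀ = P(outcome | unexposed) = 345/1706 = 0.20223
Under exogeneity and monotonicity, PS = (p₁ − p₀) / (1 − p₀).
PS = (0.40319 − 0.20223) / (1 − 0.20223) = 0.20097 / 0.79777 ≈ 0.2519

PS ≈ 0.252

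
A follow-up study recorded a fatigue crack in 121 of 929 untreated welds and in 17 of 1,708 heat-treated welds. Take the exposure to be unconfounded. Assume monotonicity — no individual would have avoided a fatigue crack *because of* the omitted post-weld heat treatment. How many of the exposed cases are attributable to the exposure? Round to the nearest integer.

p₁ = P(outcome | exposed) = 121/929 = 0.13025
p₀ = P(outcome | unexposed) = 17/1708 = 0.0099532
PN = (p₁ − p₀)/p₁ = (0.13025 − 0.0099532) / 0.13025 ≈ 0.92358.
Attributable cases ≈ PN × (exposed cases) = 0.92358 × 121 ≈ 111.75.

about 112 cases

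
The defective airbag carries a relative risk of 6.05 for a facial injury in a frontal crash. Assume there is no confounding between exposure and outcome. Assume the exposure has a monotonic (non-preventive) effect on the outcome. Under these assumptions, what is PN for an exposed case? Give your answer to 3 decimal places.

Under exogeneity and monotonicity, PN = (RR − 1) / RR = 1 − 1/RR.
PN = (6.05 − 1) / 6.05 = 5.05 / 6.05 ≈ 0.8347

PN ≈ 0.835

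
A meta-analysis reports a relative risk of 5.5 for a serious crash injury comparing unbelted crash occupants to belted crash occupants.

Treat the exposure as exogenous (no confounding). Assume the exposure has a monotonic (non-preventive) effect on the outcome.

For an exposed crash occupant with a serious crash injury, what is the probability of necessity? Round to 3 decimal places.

PN ≈ 0.818

Under exogeneity and monotonicity, PN = (RR − 1) / RR = 1 − 1/RR.
PN = (5.5 − 1) / 5.5 = 4.5 / 5.5 ≈ 0.8182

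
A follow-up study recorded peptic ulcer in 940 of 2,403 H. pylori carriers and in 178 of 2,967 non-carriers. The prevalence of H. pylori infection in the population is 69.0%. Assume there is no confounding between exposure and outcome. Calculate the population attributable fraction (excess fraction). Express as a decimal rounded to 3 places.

PAF ≈ 0.792

p₁ = P(outcome | exposed) = 940/2403 = 0.39118
p₀ = P(outcome | unexposed) = 178/2967 = 0.059993
Overall risk P(Y=1) = π·p₁ + (1−π)·p₀ = 0.69×0.39118 + 0.31×0.059993 = 0.28851.
Under exogeneity, PAF = [P(Y=1) − p₀] / P(Y=1).
PAF = (0.28851 − 0.059993) / 0.28851 ≈ 0.7921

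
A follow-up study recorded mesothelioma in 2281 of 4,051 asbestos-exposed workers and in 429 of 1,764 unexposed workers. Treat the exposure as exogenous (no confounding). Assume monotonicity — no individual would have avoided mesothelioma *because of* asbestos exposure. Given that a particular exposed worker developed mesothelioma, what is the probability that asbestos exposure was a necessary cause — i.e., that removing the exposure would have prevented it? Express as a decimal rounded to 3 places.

PN ≈ 0.568

p₁ = P(outcome | exposed) = 2281/4051 = 0.56307
p₀ = P(outcome | unexposed) = 429/1764 = 0.2432
Under exogeneity and monotonicity, PN = (p₁ − p₀) / p₁.
PN = (0.56307 − 0.2432) / 0.56307 = 0.31987 / 0.56307 ≈ 0.5681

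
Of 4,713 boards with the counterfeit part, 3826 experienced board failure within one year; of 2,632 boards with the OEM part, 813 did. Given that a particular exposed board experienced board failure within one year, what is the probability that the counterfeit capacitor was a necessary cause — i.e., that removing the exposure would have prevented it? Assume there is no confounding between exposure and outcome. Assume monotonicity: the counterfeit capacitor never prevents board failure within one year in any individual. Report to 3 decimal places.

p₁ = P(outcome | exposed) = 3826/4713 = 0.8118
p₀ = P(outcome | unexposed) = 813/2632 = 0.30889
Under exogeneity and monotonicity, PN = (p₁ − p₀) / p₁.
PN = (0.8118 − 0.30889) / 0.8118 = 0.50291 / 0.8118 ≈ 0.6195

PN ≈ 0.619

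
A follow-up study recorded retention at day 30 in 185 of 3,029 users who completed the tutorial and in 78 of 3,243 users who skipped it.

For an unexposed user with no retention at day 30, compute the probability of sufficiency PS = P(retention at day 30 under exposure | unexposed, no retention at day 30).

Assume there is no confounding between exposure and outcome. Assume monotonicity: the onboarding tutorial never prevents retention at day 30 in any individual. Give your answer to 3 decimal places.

p₁ = P(outcome | exposed) = 185/3029 = 0.061076
p₀ = P(outcome | unexposed) = 78/3243 = 0.024052
Under exogeneity and monotonicity, PS = (p₁ − p₀) / (1 − p₀).
PS = (0.061076 − 0.024052) / (1 − 0.024052) = 0.037024 / 0.97595 ≈ 0.0379

PS ≈ 0.038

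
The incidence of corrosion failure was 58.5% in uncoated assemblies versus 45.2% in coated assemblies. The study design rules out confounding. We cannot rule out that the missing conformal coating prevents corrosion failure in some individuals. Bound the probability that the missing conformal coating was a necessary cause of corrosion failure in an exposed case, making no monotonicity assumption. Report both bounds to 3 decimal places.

0.227 ≤ PN ≤ 0.937

p₁ = 0.585, p₀ = 0.452.
Under exogeneity alone the bounds on PN are max{0,(p₁−p₀)/p₁} ≤ PN ≤ min{1,(1−p₀)/p₁}.
  lower = (p₁ − p₀)/p₁ = 0.133 / 0.585 ≈ 0.2274
  upper = min{1, (1 − p₀)/p₁} = 0.548 / 0.585 ≈ 0.9368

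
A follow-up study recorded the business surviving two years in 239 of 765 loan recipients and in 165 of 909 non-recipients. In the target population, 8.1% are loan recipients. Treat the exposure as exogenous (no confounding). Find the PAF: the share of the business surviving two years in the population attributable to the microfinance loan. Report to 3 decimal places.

PAF ≈ 0.055

p₁ = P(outcome | exposed) = 239/765 = 0.31242
p₀ = P(outcome | unexposed) = 165/909 = 0.18152
Overall risk P(Y=1) = π·p₁ + (1−π)·p₀ = 0.081×0.31242 + 0.919×0.18152 = 0.19212.
Under exogeneity, PAF = [P(Y=1) − p₀] / P(Y=1).
PAF = (0.19212 − 0.18152) / 0.19212 ≈ 0.0552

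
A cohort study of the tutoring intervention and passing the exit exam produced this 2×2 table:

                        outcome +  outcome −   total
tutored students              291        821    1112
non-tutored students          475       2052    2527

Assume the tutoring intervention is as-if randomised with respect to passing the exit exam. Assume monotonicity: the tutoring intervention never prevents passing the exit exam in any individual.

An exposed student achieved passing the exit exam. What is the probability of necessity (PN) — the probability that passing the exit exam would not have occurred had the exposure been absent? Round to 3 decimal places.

PN ≈ 0.282

p₁ = P(outcome | exposed) = 291/1112 = 0.26169
p₀ = P(outcome | unexposed) = 475/2527 = 0.18797
Under exogeneity and monotonicity, PN = (p₁ − p₀)/p₁.
PN = (0.26169 − 0.18797) / 0.26169 ≈ 0.2817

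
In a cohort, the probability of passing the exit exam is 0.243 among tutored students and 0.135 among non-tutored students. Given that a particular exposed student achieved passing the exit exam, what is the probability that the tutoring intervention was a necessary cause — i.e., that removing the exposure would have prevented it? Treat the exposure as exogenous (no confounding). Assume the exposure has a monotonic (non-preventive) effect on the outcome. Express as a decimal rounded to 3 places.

Let p₁ = 0.243, p₀ = 0.135.
Under exogeneity and monotonicity, PN = (p₁ − p₀) / p₁.
PN = (0.243 − 0.135) / 0.243 = 0.108 / 0.243 ≈ 0.4444

PN ≈ 0.444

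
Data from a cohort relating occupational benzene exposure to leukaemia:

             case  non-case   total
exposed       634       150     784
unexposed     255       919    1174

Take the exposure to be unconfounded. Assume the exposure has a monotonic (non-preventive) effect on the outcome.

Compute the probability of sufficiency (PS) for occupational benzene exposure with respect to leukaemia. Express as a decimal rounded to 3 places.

PS ≈ 0.756

p₁ = P(outcome | exposed) = 634/784 = 0.80867
p₀ = P(outcome | unexposed) = 255/1174 = 0.21721
Under exogeneity and monotonicity, PS = (p₁ − p₀)/(1 − p₀).
PS = (0.80867 − 0.21721) / 0.78279 ≈ 0.7556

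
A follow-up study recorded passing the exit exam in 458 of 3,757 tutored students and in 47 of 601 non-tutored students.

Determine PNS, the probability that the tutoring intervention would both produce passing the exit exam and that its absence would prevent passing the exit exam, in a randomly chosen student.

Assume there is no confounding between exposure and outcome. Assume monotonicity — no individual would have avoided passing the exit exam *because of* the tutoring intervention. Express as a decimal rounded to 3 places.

p₁ = P(outcome | exposed) = 458/3757 = 0.12191
p₀ = P(outcome | unexposed) = 47/601 = 0.078203
Under exogeneity and monotonicity, PNS = p₁ − p₀.
PNS = 0.12191 − 0.078203 = 0.043703

PNS ≈ 0.044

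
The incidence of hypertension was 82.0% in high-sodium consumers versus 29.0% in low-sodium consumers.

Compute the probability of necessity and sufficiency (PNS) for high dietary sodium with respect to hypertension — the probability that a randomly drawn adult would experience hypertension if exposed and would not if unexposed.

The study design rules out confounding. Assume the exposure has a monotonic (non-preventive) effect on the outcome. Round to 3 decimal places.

p₁ = 0.82, p₀ = 0.29.
Under exogeneity and monotonicity, PNS = p₁ − p₀.
PNS = 0.82 − 0.29 = 0.53

PNS ≈ 0.530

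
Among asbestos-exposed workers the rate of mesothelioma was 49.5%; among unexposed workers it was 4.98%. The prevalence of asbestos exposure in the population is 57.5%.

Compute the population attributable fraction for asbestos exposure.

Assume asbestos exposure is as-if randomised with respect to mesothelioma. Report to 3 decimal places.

p₁ = 0.495, p₀ = 0.0498.
Overall risk P(Y=1) = π·p₁ + (1−π)·p₀ = 0.575×0.495 + 0.425×0.0498 = 0.30579.
Under exogeneity, PAF = [P(Y=1) − p₀] / P(Y=1).
PAF = (0.30579 − 0.0498) / 0.30579 ≈ 0.8371

PAF ≈ 0.837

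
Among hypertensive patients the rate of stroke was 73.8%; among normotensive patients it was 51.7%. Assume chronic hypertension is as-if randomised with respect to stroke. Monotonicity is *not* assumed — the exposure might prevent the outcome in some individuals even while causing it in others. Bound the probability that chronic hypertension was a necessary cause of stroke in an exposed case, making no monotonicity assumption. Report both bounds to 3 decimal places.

p₁ = 0.738, p₀ = 0.517.
Under exogeneity alone the bounds on PN are max{0,(p₁−p₀)/p₁} ≤ PN ≤ min{1,(1−p₀)/p₁}.
  lower = (p₁ − p₀)/p₁ = 0.221 / 0.738 ≈ 0.2995
  upper = min{1, (1 − p₀)/p₁} = 0.483 / 0.738 ≈ 0.6545

0.299 ≤ PN ≤ 0.654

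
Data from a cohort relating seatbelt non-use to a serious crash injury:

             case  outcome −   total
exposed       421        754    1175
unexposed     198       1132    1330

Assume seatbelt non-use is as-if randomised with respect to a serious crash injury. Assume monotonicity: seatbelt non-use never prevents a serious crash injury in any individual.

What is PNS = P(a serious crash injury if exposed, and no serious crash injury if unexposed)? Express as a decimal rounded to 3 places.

PNS ≈ 0.209

p₁ = P(outcome | exposed) = 421/1175 = 0.3583
p₀ = P(outcome | unexposed) = 198/1330 = 0.14887
Under exogeneity and monotonicity, PNS = p₁ − p₀.
PNS = 0.3583 − 0.14887 = 0.20943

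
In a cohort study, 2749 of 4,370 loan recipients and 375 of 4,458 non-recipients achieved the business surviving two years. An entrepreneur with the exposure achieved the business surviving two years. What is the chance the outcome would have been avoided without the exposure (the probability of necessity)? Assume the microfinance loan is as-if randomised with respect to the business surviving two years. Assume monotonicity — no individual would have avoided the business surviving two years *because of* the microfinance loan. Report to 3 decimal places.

p₁ = P(outcome | exposed) = 2749/4370 = 0.62906
p₀ = P(outcome | unexposed) = 375/4458 = 0.084118
Under exogeneity and monotonicity, PN = (p₁ − p₀) / p₁.
PN = (0.62906 − 0.084118) / 0.62906 = 0.54494 / 0.62906 ≈ 0.8663

PN ≈ 0.866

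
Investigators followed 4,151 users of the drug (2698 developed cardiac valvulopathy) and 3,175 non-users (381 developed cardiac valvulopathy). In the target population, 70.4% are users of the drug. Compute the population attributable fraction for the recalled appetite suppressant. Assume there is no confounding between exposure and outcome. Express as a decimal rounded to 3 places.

p₁ = P(outcome | exposed) = 2698/4151 = 0.64996
p₀ = P(outcome | unexposed) = 381/3175 = 0.12
Overall risk P(Y=1) = π·p₁ + (1−π)·p₀ = 0.704×0.64996 + 0.296×0.12 = 0.49309.
Under exogeneity, PAF = [P(Y=1) − p₀] / P(Y=1).
PAF = (0.49309 − 0.12) / 0.49309 ≈ 0.7566

PAF ≈ 0.757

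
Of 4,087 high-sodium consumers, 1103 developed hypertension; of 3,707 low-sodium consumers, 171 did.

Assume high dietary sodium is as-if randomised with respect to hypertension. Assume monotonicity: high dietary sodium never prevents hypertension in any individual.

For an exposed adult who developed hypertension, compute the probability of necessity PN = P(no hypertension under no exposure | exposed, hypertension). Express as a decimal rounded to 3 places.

p₁ = P(outcome | exposed) = 1103/4087 = 0.26988
p₀ = P(outcome | unexposed) = 171/3707 = 0.046129
Under exogeneity and monotonicity, PN = (p₁ − p₀) / p₁.
PN = (0.26988 − 0.046129) / 0.26988 = 0.22375 / 0.26988 ≈ 0.8291

PN ≈ 0.829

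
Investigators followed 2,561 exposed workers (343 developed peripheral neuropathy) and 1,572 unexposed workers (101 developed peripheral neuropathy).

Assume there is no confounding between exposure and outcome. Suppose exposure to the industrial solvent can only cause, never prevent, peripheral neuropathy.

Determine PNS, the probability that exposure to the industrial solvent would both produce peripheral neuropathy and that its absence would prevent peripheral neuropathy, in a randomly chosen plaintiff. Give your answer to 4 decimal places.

p₁ = P(outcome | exposed) = 343/2561 = 0.13393
p₀ = P(outcome | unexposed) = 101/1572 = 0.064249
Under exogeneity and monotonicity, PNS = p₁ − p₀.
PNS = 0.13393 − 0.064249 = 0.069683

PNS ≈ 0.0697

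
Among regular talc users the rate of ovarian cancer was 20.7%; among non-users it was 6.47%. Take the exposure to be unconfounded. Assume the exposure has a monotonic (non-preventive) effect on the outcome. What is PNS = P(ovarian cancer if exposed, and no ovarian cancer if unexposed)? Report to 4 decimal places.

p₁ = 0.207, p₀ = 0.0647.
Under exogeneity and monotonicity, PNS = p₁ − p₀.
PNS = 0.207 − 0.0647 = 0.1423

PNS ≈ 0.1423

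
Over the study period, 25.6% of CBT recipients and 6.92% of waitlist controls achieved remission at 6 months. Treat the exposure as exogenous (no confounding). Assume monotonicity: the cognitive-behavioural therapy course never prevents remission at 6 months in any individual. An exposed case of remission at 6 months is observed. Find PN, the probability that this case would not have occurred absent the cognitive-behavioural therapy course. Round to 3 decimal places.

p₁ = 0.256, p₀ = 0.0692.
Under exogeneity and monotonicity, PN = (p₁ − p₀) / p₁.
PN = (0.256 − 0.0692) / 0.256 = 0.1868 / 0.256 ≈ 0.7297

PN ≈ 0.730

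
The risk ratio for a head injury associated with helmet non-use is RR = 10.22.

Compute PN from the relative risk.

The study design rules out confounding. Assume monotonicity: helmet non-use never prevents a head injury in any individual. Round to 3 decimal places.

Under exogeneity and monotonicity, PN = (RR − 1) / RR = 1 − 1/RR.
PN = (10.22 − 1) / 10.22 = 9.22 / 10.22 ≈ 0.9022

PN ≈ 0.902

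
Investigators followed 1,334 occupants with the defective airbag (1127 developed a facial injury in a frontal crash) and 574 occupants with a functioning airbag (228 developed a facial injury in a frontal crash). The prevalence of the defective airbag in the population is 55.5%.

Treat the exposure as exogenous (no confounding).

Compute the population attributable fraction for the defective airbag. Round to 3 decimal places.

p₁ = P(outcome | exposed) = 1127/1334 = 0.84483
p₀ = P(outcome | unexposed) = 228/574 = 0.39721
Overall risk P(Y=1) = π·p₁ + (1−π)·p₀ = 0.555×0.84483 + 0.445×0.39721 = 0.64564.
Under exogeneity, PAF = [P(Y=1) − p₀] / P(Y=1).
PAF = (0.64564 − 0.39721) / 0.64564 ≈ 0.3848

PAF ≈ 0.385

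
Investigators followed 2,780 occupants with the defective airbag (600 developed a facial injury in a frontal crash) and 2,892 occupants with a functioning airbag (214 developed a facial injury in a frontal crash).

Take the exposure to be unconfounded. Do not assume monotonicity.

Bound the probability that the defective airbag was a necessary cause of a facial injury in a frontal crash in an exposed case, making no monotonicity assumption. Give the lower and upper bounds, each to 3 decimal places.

p₁ = P(outcome | exposed) = 600/2780 = 0.21583
p₀ = P(outcome | unexposed) = 214/2892 = 0.073997
Under exogeneity alone the bounds on PN are max{0,(p₁−p₀)/p₁} ≤ PN ≤ min{1,(1−p₀)/p₁}.
  lower = (p₁ − p₀)/p₁ = 0.14183 / 0.21583 ≈ 0.6571
  upper = min{1, (1 − p₀)/p₁} = 0.926 / 0.21583 ≈ 4.2905 → capped at 1

0.657 ≤ PN ≤ 1.000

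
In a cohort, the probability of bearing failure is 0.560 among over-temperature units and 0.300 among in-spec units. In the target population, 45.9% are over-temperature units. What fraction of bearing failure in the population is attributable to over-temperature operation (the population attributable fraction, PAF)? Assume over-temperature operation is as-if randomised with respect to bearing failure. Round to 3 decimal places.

PAF ≈ 0.285

Let p₁ = 0.56, p₀ = 0.3.
Overall risk P(Y=1) = π·p₁ + (1−π)·p₀ = 0.459×0.56 + 0.541×0.3 = 0.41934.
Under exogeneity, PAF = [P(Y=1) − p₀] / P(Y=1).
PAF = (0.41934 − 0.3) / 0.41934 ≈ 0.2846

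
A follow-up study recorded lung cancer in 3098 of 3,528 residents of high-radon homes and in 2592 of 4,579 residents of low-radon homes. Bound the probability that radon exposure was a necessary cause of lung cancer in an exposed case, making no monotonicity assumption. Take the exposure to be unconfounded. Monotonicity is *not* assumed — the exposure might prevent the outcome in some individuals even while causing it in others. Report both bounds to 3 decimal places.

0.355 ≤ PN ≤ 0.494

p₁ = P(outcome | exposed) = 3098/3528 = 0.87812
p₀ = P(outcome | unexposed) = 2592/4579 = 0.56606
Under exogeneity alone the bounds on PN are max{0,(p₁−p₀)/p₁} ≤ PN ≤ min{1,(1−p₀)/p₁}.
  lower = (p₁ − p₀)/p₁ = 0.31206 / 0.87812 ≈ 0.3554
  upper = min{1, (1 − p₀)/p₁} = 0.43394 / 0.87812 ≈ 0.4942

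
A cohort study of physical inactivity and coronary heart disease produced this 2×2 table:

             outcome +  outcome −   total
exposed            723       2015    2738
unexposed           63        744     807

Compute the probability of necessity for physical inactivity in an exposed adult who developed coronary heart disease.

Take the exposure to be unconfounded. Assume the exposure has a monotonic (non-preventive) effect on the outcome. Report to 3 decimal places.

PN ≈ 0.704

p₁ = P(outcome | exposed) = 723/2738 = 0.26406
p₀ = P(outcome | unexposed) = 63/807 = 0.078067
Under exogeneity and monotonicity, PN = (p₁ − p₀)/p₁.
PN = (0.26406 − 0.078067) / 0.26406 ≈ 0.7044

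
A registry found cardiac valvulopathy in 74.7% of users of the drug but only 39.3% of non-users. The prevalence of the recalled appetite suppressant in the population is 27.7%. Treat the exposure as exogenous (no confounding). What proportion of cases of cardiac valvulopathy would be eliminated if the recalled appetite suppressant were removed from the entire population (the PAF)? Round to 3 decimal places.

PAF ≈ 0.200

p₁ = 0.747, p₀ = 0.393.
Overall risk P(Y=1) = π·p₁ + (1−π)·p₀ = 0.277×0.747 + 0.723×0.393 = 0.49106.
Under exogeneity, PAF = [P(Y=1) − p₀] / P(Y=1).
PAF = (0.49106 − 0.393) / 0.49106 ≈ 0.1997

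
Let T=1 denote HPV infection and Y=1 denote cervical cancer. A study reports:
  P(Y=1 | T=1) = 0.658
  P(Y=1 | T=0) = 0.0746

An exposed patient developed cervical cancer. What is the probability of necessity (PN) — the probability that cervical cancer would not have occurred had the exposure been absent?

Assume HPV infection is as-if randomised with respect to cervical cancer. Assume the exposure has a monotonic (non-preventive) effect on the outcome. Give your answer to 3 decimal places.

PN ≈ 0.887

Let p₁ = 0.658, p₀ = 0.0746.
Under exogeneity and monotonicity, PN = (p₁ − p₀) / p₁.
PN = (0.658 − 0.0746) / 0.658 = 0.5834 / 0.658 ≈ 0.8866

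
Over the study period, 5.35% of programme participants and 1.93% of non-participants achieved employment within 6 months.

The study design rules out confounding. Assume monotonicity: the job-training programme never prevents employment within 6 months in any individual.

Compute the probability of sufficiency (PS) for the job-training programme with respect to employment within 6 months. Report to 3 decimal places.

p₁ = 0.0535, p₀ = 0.0193.
Under exogeneity and monotonicity, PS = (p₁ − p₀) / (1 − p₀).
PS = (0.0535 − 0.0193) / (1 − 0.0193) = 0.0342 / 0.9807 ≈ 0.0349

PS ≈ 0.035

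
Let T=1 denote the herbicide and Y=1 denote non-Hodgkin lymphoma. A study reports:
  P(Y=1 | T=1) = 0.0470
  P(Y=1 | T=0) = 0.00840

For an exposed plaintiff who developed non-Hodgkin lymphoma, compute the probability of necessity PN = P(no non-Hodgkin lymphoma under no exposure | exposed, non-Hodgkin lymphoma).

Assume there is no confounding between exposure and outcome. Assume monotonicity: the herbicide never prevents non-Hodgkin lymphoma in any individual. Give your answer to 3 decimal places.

PN ≈ 0.821

Let p₁ = 0.047, p₀ = 0.0084.
Under exogeneity and monotonicity, PN = (p₁ − p₀) / p₁.
PN = (0.047 − 0.0084) / 0.047 = 0.0386 / 0.047 ≈ 0.8213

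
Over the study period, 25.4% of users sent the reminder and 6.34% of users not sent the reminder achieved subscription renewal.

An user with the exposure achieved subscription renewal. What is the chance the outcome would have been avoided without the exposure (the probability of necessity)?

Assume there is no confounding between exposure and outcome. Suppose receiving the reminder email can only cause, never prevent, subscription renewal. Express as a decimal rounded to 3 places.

p₁ = 0.254, p₀ = 0.0634.
Under exogeneity and monotonicity, PN = (p₁ − p₀) / p₁.
PN = (0.254 − 0.0634) / 0.254 = 0.1906 / 0.254 ≈ 0.7504

PN ≈ 0.750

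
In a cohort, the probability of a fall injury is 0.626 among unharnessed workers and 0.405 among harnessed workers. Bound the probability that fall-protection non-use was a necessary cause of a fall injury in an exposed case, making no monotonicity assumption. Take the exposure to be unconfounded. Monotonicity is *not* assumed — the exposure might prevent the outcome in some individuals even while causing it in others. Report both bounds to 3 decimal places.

Let p₁ = 0.626, p₀ = 0.405.
Under exogeneity alone the bounds on PN are max{0,(p₁−p₀)/p₁} ≤ PN ≤ min{1,(1−p₀)/p₁}.
  lower = (p₁ − p₀)/p₁ = 0.221 / 0.626 ≈ 0.3530
  upper = min{1, (1 − p₀)/p₁} = 0.595 / 0.626 ≈ 0.9505

0.353 ≤ PN ≤ 0.950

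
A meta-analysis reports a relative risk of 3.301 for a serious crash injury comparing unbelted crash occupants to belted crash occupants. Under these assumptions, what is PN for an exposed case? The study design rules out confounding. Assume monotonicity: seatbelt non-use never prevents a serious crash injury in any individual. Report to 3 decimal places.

Under exogeneity and monotonicity, PN = (RR − 1) / RR = 1 − 1/RR.
PN = (3.301 − 1) / 3.301 = 2.301 / 3.301 ≈ 0.6971

PN ≈ 0.697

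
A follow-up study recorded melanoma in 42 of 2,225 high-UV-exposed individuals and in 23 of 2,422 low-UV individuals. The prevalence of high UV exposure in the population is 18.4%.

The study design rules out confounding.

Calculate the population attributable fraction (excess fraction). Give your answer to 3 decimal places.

p₁ = P(outcome | exposed) = 42/2225 = 0.018876
p₀ = P(outcome | unexposed) = 23/2422 = 0.0094963
Overall risk P(Y=1) = π·p₁ + (1−π)·p₀ = 0.184×0.018876 + 0.816×0.0094963 = 0.011222.
Under exogeneity, PAF = [P(Y=1) − p₀] / P(Y=1).
PAF = (0.011222 − 0.0094963) / 0.011222 ≈ 0.1538

PAF ≈ 0.154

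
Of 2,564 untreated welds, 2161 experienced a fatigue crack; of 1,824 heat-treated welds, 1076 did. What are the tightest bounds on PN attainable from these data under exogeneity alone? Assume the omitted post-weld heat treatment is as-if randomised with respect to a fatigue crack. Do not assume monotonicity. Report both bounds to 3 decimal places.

0.300 ≤ PN ≤ 0.487

p₁ = P(outcome | exposed) = 2161/2564 = 0.84282
p₀ = P(outcome | unexposed) = 1076/1824 = 0.58991
Under exogeneity alone the bounds on PN are max{0,(p₁−p₀)/p₁} ≤ PN ≤ min{1,(1−p₀)/p₁}.
  lower = (p₁ − p₀)/p₁ = 0.25291 / 0.84282 ≈ 0.3001
  upper = min{1, (1 − p₀)/p₁} = 0.41009 / 0.84282 ≈ 0.4866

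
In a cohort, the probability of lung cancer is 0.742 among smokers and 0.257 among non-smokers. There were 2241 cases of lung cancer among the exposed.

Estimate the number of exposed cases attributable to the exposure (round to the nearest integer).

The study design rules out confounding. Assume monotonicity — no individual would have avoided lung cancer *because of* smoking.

Let p₁ = 0.742, p₀ = 0.257.
PN = (p₁ − p₀)/p₁ = (0.742 − 0.257) / 0.742 ≈ 0.65364.
Attributable cases ≈ PN × (exposed cases) = 0.65364 × 2241 ≈ 1464.80.

about 1465 cases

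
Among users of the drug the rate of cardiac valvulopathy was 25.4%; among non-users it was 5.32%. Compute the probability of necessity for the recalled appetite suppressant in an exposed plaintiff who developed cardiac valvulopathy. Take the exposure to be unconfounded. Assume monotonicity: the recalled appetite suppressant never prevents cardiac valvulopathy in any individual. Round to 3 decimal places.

PN ≈ 0.791

p₁ = 0.254, p₀ = 0.0532.
Under exogeneity and monotonicity, PN = (p₁ − p₀) / p₁.
PN = (0.254 − 0.0532) / 0.254 = 0.2008 / 0.254 ≈ 0.7906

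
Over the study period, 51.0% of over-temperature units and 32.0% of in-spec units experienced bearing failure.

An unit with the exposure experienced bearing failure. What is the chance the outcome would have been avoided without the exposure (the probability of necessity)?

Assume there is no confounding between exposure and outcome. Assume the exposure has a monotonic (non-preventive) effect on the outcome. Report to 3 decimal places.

PN ≈ 0.373

p₁ = 0.51, p₀ = 0.32.
Under exogeneity and monotonicity, PN = (p₁ − p₀) / p₁.
PN = (0.51 − 0.32) / 0.51 = 0.19 / 0.51 ≈ 0.3725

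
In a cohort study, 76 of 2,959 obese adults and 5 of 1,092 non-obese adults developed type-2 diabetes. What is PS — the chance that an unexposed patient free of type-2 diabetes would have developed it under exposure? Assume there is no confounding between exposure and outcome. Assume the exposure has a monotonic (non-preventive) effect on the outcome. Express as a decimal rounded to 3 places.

p₁ = P(outcome | exposed) = 76/2959 = 0.025684
p₀ = P(outcome | unexposed) = 5/1092 = 0.0045788
Under exogeneity and monotonicity, PS = (p₁ − p₀) / (1 − p₀).
PS = (0.025684 − 0.0045788) / (1 − 0.0045788) = 0.021106 / 0.99542 ≈ 0.0212

PS ≈ 0.021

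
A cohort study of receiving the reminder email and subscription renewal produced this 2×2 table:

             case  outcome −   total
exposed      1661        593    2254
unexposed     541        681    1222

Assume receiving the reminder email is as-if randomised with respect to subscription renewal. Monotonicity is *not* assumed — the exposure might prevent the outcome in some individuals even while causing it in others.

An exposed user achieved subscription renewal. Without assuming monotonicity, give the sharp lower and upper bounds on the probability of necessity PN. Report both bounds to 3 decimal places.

0.399 ≤ PN ≤ 0.756

p₁ = P(outcome | exposed) = 1661/2254 = 0.73691
p₀ = P(outcome | unexposed) = 541/1222 = 0.44272
Under exogeneity alone the bounds on PN are max{0,(p₁−p₀)/p₁} ≤ PN ≤ min{1,(1−p₀)/p₁}.
  lower = (p₁ − p₀)/p₁ = 0.2942 / 0.73691 ≈ 0.3992
  upper = min{1, (1 − p₀)/p₁} = 0.55728 / 0.73691 ≈ 0.7562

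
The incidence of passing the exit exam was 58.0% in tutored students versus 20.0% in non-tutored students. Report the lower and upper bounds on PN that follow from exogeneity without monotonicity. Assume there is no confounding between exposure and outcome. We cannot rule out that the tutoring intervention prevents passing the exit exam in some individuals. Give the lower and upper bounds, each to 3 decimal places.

0.655 ≤ PN ≤ 1.000

p₁ = 0.58, p₀ = 0.2.
Under exogeneity alone the bounds on PN are max{0,(p₁−p₀)/p₁} ≤ PN ≤ min{1,(1−p₀)/p₁}.
  lower = (p₁ − p₀)/p₁ = 0.38 / 0.58 ≈ 0.6552
  upper = min{1, (1 − p₀)/p₁} = 0.8 / 0.58 ≈ 1.3793 → capped at 1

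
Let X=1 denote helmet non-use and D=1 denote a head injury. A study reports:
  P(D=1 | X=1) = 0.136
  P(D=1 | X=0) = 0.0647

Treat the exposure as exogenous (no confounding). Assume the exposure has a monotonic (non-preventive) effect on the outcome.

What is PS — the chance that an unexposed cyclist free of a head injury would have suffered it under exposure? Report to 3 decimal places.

Let p₁ = 0.136, p₀ = 0.0647.
Under exogeneity and monotonicity, PS = (p₁ − p₀) / (1 − p₀).
PS = (0.136 − 0.0647) / (1 − 0.0647) = 0.0713 / 0.9353 ≈ 0.0762

PS ≈ 0.076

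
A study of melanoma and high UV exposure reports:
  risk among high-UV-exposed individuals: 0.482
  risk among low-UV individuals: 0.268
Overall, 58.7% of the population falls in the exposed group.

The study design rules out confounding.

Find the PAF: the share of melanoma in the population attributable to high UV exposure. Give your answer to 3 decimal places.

Let p₁ = 0.482, p₀ = 0.268.
Overall risk P(Y=1) = π·p₁ + (1−π)·p₀ = 0.587×0.482 + 0.413×0.268 = 0.39362.
Under exogeneity, PAF = [P(Y=1) − p₀] / P(Y=1).
PAF = (0.39362 − 0.268) / 0.39362 ≈ 0.3191

PAF ≈ 0.319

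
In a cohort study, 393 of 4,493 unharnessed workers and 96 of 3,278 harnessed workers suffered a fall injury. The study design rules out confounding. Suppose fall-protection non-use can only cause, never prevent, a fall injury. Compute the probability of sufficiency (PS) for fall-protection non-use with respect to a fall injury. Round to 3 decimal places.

PS ≈ 0.060

p₁ = P(outcome | exposed) = 393/4493 = 0.087469
p₀ = P(outcome | unexposed) = 96/3278 = 0.029286
Under exogeneity and monotonicity, PS = (p₁ − p₀) / (1 − p₀).
PS = (0.087469 − 0.029286) / (1 − 0.029286) = 0.058183 / 0.97071 ≈ 0.0599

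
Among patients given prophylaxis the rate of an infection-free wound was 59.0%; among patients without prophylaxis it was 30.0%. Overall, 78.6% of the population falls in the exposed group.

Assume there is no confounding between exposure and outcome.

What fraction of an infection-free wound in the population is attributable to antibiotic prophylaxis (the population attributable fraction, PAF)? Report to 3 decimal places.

PAF ≈ 0.432

p₁ = 0.59, p₀ = 0.3.
Overall risk P(Y=1) = π·p₁ + (1−π)·p₀ = 0.786×0.59 + 0.214×0.3 = 0.52794.
Under exogeneity, PAF = [P(Y=1) − p₀] / P(Y=1).
PAF = (0.52794 − 0.3) / 0.52794 ≈ 0.4318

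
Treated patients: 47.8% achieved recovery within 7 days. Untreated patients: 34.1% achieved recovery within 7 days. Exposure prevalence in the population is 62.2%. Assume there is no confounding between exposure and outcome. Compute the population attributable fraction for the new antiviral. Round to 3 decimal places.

PAF ≈ 0.200

p₁ = 0.478, p₀ = 0.341.
Overall risk P(Y=1) = π·p₁ + (1−π)·p₀ = 0.622×0.478 + 0.378×0.341 = 0.42621.
Under exogeneity, PAF = [P(Y=1) − p₀] / P(Y=1).
PAF = (0.42621 − 0.341) / 0.42621 ≈ 0.1999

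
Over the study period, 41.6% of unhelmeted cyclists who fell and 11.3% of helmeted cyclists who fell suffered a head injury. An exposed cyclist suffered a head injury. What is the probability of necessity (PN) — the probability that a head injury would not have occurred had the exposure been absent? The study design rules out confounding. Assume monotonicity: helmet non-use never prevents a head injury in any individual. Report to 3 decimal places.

PN ≈ 0.728

p₁ = 0.416, p₀ = 0.113.
Under exogeneity and monotonicity, PN = (p₁ − p₀) / p₁.
PN = (0.416 − 0.113) / 0.416 = 0.303 / 0.416 ≈ 0.7284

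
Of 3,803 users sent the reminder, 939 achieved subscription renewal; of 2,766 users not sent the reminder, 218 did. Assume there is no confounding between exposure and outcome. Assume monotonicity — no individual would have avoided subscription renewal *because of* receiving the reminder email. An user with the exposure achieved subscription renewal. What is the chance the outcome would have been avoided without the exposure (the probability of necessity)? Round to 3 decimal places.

p₁ = P(outcome | exposed) = 939/3803 = 0.24691
p₀ = P(outcome | unexposed) = 218/2766 = 0.078814
Under exogeneity and monotonicity, PN = (p₁ − p₀) / p₁.
PN = (0.24691 − 0.078814) / 0.24691 = 0.1681 / 0.24691 ≈ 0.6808

PN ≈ 0.681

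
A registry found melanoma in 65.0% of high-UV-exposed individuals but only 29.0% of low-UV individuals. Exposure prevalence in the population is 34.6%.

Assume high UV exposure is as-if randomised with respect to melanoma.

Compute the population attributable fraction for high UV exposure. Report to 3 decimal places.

PAF ≈ 0.300

p₁ = 0.65, p₀ = 0.29.
Overall risk P(Y=1) = π·p₁ + (1−π)·p₀ = 0.346×0.65 + 0.654×0.29 = 0.41456.
Under exogeneity, PAF = [P(Y=1) − p₀] / P(Y=1).
PAF = (0.41456 − 0.29) / 0.41456 ≈ 0.3005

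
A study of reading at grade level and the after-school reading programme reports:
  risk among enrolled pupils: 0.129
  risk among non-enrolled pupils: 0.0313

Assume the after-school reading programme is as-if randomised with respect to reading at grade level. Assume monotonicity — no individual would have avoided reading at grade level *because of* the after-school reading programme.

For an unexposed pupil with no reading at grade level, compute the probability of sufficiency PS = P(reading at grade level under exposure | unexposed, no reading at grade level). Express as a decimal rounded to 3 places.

Let p₁ = 0.129, p₀ = 0.0313.
Under exogeneity and monotonicity, PS = (p₁ − p₀) / (1 − p₀).
PS = (0.129 − 0.0313) / (1 − 0.0313) = 0.0977 / 0.9687 ≈ 0.1009

PS ≈ 0.101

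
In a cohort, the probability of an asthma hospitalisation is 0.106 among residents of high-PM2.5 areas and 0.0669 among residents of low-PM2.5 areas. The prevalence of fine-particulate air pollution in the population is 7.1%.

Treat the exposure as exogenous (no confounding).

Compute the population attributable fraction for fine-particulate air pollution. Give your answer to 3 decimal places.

Let p₁ = 0.106, p₀ = 0.0669.
Overall risk P(Y=1) = π·p₁ + (1−π)·p₀ = 0.071×0.106 + 0.929×0.0669 = 0.069676.
Under exogeneity, PAF = [P(Y=1) − p₀] / P(Y=1).
PAF = (0.069676 − 0.0669) / 0.069676 ≈ 0.0398

PAF ≈ 0.040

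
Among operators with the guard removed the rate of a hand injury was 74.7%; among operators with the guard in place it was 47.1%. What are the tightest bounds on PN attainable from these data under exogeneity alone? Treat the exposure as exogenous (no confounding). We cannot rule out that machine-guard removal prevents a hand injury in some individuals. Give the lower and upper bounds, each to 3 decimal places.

p₁ = 0.747, p₀ = 0.471.
Under exogeneity alone the bounds on PN are max{0,(p₁−p₀)/p₁} ≤ PN ≤ min{1,(1−p₀)/p₁}.
  lower = (p₁ − p₀)/p₁ = 0.276 / 0.747 ≈ 0.3695
  upper = min{1, (1 − p₀)/p₁} = 0.529 / 0.747 ≈ 0.7082

0.369 ≤ PN ≤ 0.708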